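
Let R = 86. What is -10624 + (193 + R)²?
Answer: 67217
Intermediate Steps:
-10624 + (193 + R)² = -10624 + (193 + 86)² = -10624 + 279² = -10624 + 77841 = 67217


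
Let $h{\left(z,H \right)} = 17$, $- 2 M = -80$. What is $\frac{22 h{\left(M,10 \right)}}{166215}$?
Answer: $\frac{374}{166215} \approx 0.0022501$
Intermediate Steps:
$M = 40$ ($M = \left(- \frac{1}{2}\right) \left(-80\right) = 40$)
$\frac{22 h{\left(M,10 \right)}}{166215} = \frac{22 \cdot 17}{166215} = 374 \cdot \frac{1}{166215} = \frac{374}{166215}$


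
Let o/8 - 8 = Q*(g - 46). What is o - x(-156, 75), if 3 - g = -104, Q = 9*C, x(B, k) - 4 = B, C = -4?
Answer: -17352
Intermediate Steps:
x(B, k) = 4 + B
Q = -36 (Q = 9*(-4) = -36)
g = 107 (g = 3 - 1*(-104) = 3 + 104 = 107)
o = -17504 (o = 64 + 8*(-36*(107 - 46)) = 64 + 8*(-36*61) = 64 + 8*(-2196) = 64 - 17568 = -17504)
o - x(-156, 75) = -17504 - (4 - 156) = -17504 - 1*(-152) = -17504 + 152 = -17352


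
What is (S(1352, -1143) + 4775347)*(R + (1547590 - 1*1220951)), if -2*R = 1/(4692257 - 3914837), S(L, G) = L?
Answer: 808649575384510847/518280 ≈ 1.5603e+12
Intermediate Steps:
R = -1/1554840 (R = -1/(2*(4692257 - 3914837)) = -½/777420 = -½*1/777420 = -1/1554840 ≈ -6.4315e-7)
(S(1352, -1143) + 4775347)*(R + (1547590 - 1*1220951)) = (1352 + 4775347)*(-1/1554840 + (1547590 - 1*1220951)) = 4776699*(-1/1554840 + (1547590 - 1220951)) = 4776699*(-1/1554840 + 326639) = 4776699*(507871382759/1554840) = 808649575384510847/518280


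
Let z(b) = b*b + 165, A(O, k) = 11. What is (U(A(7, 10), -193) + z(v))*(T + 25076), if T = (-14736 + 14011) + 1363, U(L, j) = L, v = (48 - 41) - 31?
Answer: 19336928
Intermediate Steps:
v = -24 (v = 7 - 31 = -24)
T = 638 (T = -725 + 1363 = 638)
z(b) = 165 + b² (z(b) = b² + 165 = 165 + b²)
(U(A(7, 10), -193) + z(v))*(T + 25076) = (11 + (165 + (-24)²))*(638 + 25076) = (11 + (165 + 576))*25714 = (11 + 741)*25714 = 752*25714 = 19336928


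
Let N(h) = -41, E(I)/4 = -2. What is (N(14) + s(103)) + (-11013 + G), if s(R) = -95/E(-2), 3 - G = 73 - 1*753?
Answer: -82873/8 ≈ -10359.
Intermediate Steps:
G = 683 (G = 3 - (73 - 1*753) = 3 - (73 - 753) = 3 - 1*(-680) = 3 + 680 = 683)
E(I) = -8 (E(I) = 4*(-2) = -8)
s(R) = 95/8 (s(R) = -95/(-8) = -95*(-1/8) = 95/8)
(N(14) + s(103)) + (-11013 + G) = (-41 + 95/8) + (-11013 + 683) = -233/8 - 10330 = -82873/8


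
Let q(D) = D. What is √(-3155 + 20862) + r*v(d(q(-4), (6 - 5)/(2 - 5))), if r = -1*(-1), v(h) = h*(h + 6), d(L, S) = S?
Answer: -17/9 + √17707 ≈ 131.18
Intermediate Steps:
v(h) = h*(6 + h)
r = 1
√(-3155 + 20862) + r*v(d(q(-4), (6 - 5)/(2 - 5))) = √(-3155 + 20862) + 1*(((6 - 5)/(2 - 5))*(6 + (6 - 5)/(2 - 5))) = √17707 + 1*((1/(-3))*(6 + 1/(-3))) = √17707 + 1*((1*(-⅓))*(6 + 1*(-⅓))) = √17707 + 1*(-(6 - ⅓)/3) = √17707 + 1*(-⅓*17/3) = √17707 + 1*(-17/9) = √17707 - 17/9 = -17/9 + √17707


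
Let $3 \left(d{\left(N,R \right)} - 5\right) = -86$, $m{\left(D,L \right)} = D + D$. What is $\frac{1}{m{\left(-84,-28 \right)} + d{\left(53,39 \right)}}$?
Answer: $- \frac{3}{575} \approx -0.0052174$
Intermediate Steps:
$m{\left(D,L \right)} = 2 D$
$d{\left(N,R \right)} = - \frac{71}{3}$ ($d{\left(N,R \right)} = 5 + \frac{1}{3} \left(-86\right) = 5 - \frac{86}{3} = - \frac{71}{3}$)
$\frac{1}{m{\left(-84,-28 \right)} + d{\left(53,39 \right)}} = \frac{1}{2 \left(-84\right) - \frac{71}{3}} = \frac{1}{-168 - \frac{71}{3}} = \frac{1}{- \frac{575}{3}} = - \frac{3}{575}$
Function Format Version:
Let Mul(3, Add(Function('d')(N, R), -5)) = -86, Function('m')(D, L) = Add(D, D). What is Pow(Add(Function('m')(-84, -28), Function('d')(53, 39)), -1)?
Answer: Rational(-3, 575) ≈ -0.0052174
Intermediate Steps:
Function('m')(D, L) = Mul(2, D)
Function('d')(N, R) = Rational(-71, 3) (Function('d')(N, R) = Add(5, Mul(Rational(1, 3), -86)) = Add(5, Rational(-86, 3)) = Rational(-71, 3))
Pow(Add(Function('m')(-84, -28), Function('d')(53, 39)), -1) = Pow(Add(Mul(2, -84), Rational(-71, 3)), -1) = Pow(Add(-168, Rational(-71, 3)), -1) = Pow(Rational(-575, 3), -1) = Rational(-3, 575)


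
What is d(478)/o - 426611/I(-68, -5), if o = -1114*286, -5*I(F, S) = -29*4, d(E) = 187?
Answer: -3861362937/209989 ≈ -18388.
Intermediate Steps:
I(F, S) = 116/5 (I(F, S) = -(-29)*4/5 = -⅕*(-116) = 116/5)
o = -318604
d(478)/o - 426611/I(-68, -5) = 187/(-318604) - 426611/116/5 = 187*(-1/318604) - 426611*5/116 = -17/28964 - 2133055/116 = -3861362937/209989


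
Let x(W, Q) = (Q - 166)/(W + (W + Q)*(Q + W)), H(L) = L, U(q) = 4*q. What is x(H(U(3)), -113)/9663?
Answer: -93/32896073 ≈ -2.8271e-6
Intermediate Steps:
x(W, Q) = (-166 + Q)/(W + (Q + W)²) (x(W, Q) = (-166 + Q)/(W + (Q + W)*(Q + W)) = (-166 + Q)/(W + (Q + W)²))
x(H(U(3)), -113)/9663 = ((-166 - 113)/(4*3 + (-113 + 4*3)²))/9663 = (-279/(12 + (-113 + 12)²))*(1/9663) = (-279/(12 + (-101)²))*(1/9663) = (-279/(12 + 10201))*(1/9663) = (-279/10213)*(1/9663) = ((1/10213)*(-279))*(1/9663) = -279/10213*1/9663 = -93/32896073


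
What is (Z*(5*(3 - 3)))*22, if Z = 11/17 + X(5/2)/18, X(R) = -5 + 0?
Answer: 0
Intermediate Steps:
X(R) = -5
Z = 113/306 (Z = 11/17 - 5/18 = 113/306 ≈ 0.36928)
(Z*(5*(3 - 3)))*22 = (113*(5*(3 - 3))/306)*22 = (113*(5*0)/306)*22 = ((113/306)*0)*22 = 0*22 = 0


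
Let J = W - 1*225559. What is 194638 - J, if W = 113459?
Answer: 306738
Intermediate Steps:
J = -112100 (J = 113459 - 1*225559 = 113459 - 225559 = -112100)
194638 - J = 194638 - 1*(-112100) = 194638 + 112100 = 306738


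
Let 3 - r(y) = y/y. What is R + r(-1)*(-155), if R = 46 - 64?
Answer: -328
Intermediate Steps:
r(y) = 2 (r(y) = 3 - y/y = 3 - 1*1 = 3 - 1 = 2)
R = -18
R + r(-1)*(-155) = -18 + 2*(-155) = -18 - 310 = -328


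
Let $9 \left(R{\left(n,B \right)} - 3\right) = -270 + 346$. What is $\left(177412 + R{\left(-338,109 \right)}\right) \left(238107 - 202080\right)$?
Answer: $6392034433$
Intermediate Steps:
$R{\left(n,B \right)} = \frac{103}{9}$ ($R{\left(n,B \right)} = 3 + \frac{-270 + 346}{9} = 3 + \frac{1}{9} \cdot 76 = 3 + \frac{76}{9} = \frac{103}{9}$)
$\left(177412 + R{\left(-338,109 \right)}\right) \left(238107 - 202080\right) = \left(177412 + \frac{103}{9}\right) \left(238107 - 202080\right) = \frac{1596811}{9} \cdot 36027 = 6392034433$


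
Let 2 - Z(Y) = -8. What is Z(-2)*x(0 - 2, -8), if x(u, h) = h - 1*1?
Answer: -90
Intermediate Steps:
Z(Y) = 10 (Z(Y) = 2 - 1*(-8) = 2 + 8 = 10)
x(u, h) = -1 + h (x(u, h) = h - 1 = -1 + h)
Z(-2)*x(0 - 2, -8) = 10*(-1 - 8) = 10*(-9) = -90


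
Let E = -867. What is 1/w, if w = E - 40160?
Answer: -1/41027 ≈ -2.4374e-5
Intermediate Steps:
w = -41027 (w = -867 - 40160 = -41027)
1/w = 1/(-41027) = -1/41027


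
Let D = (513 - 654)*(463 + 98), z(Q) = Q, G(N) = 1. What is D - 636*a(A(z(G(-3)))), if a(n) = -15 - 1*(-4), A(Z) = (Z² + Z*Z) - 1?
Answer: -72105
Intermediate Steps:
A(Z) = -1 + 2*Z² (A(Z) = (Z² + Z²) - 1 = 2*Z² - 1 = -1 + 2*Z²)
D = -79101 (D = -141*561 = -79101)
a(n) = -11 (a(n) = -15 + 4 = -11)
D - 636*a(A(z(G(-3)))) = -79101 - 636*(-11) = -79101 + 6996 = -72105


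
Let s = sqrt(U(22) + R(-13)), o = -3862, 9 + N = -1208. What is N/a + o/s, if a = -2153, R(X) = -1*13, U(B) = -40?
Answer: 1217/2153 + 3862*I*sqrt(53)/53 ≈ 0.56526 + 530.49*I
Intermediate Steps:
N = -1217 (N = -9 - 1208 = -1217)
R(X) = -13
s = I*sqrt(53) (s = sqrt(-40 - 13) = sqrt(-53) = I*sqrt(53) ≈ 7.2801*I)
N/a + o/s = -1217/(-2153) - 3862*(-I*sqrt(53)/53) = -1217*(-1/2153) - (-3862)*I*sqrt(53)/53 = 1217/2153 + 3862*I*sqrt(53)/53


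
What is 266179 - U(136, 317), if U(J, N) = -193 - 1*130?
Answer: 266502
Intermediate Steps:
U(J, N) = -323 (U(J, N) = -193 - 130 = -323)
266179 - U(136, 317) = 266179 - 1*(-323) = 266179 + 323 = 266502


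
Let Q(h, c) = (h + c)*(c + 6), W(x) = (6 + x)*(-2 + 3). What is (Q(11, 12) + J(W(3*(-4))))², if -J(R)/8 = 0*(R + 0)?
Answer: 171396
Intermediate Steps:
W(x) = 6 + x (W(x) = (6 + x)*1 = 6 + x)
J(R) = 0 (J(R) = -0*(R + 0) = -0*R = -8*0 = 0)
Q(h, c) = (6 + c)*(c + h) (Q(h, c) = (c + h)*(6 + c) = (6 + c)*(c + h))
(Q(11, 12) + J(W(3*(-4))))² = ((12² + 6*12 + 6*11 + 12*11) + 0)² = ((144 + 72 + 66 + 132) + 0)² = (414 + 0)² = 414² = 171396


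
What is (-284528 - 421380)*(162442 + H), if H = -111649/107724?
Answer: -3088134026185243/26931 ≈ -1.1467e+11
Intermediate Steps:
H = -111649/107724 (H = -111649*1/107724 = -111649/107724 ≈ -1.0364)
(-284528 - 421380)*(162442 + H) = (-284528 - 421380)*(162442 - 111649/107724) = -705908*17498790359/107724 = -3088134026185243/26931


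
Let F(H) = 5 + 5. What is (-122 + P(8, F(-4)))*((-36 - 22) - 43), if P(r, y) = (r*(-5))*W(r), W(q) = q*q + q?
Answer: 303202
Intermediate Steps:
W(q) = q + q**2 (W(q) = q**2 + q = q + q**2)
F(H) = 10
P(r, y) = -5*r**2*(1 + r) (P(r, y) = (r*(-5))*(r*(1 + r)) = (-5*r)*(r*(1 + r)) = -5*r**2*(1 + r))
(-122 + P(8, F(-4)))*((-36 - 22) - 43) = (-122 + 5*8**2*(-1 - 1*8))*((-36 - 22) - 43) = (-122 + 5*64*(-1 - 8))*(-58 - 43) = (-122 + 5*64*(-9))*(-101) = (-122 - 2880)*(-101) = -3002*(-101) = 303202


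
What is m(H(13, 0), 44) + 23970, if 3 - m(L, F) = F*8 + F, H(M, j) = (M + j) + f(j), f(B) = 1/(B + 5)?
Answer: 23577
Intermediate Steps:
f(B) = 1/(5 + B)
H(M, j) = M + j + 1/(5 + j) (H(M, j) = (M + j) + 1/(5 + j) = M + j + 1/(5 + j))
m(L, F) = 3 - 9*F (m(L, F) = 3 - (F*8 + F) = 3 - (8*F + F) = 3 - 9*F)
m(H(13, 0), 44) + 23970 = (3 - 9*44) + 23970 = (3 - 396) + 23970 = -393 + 23970 = 23577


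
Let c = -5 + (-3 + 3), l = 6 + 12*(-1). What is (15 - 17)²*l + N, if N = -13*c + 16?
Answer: 57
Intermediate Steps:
l = -6 (l = 6 - 12 = -6)
c = -5 (c = -5 + 0 = -5)
N = 81 (N = -13*(-5) + 16 = 65 + 16 = 81)
(15 - 17)²*l + N = (15 - 17)²*(-6) + 81 = (-2)²*(-6) + 81 = 4*(-6) + 81 = -24 + 81 = 57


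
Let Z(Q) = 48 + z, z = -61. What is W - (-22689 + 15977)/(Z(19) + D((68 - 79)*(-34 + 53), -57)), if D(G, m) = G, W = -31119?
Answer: -3457565/111 ≈ -31149.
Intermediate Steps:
Z(Q) = -13 (Z(Q) = 48 - 61 = -13)
W - (-22689 + 15977)/(Z(19) + D((68 - 79)*(-34 + 53), -57)) = -31119 - (-22689 + 15977)/(-13 + (68 - 79)*(-34 + 53)) = -31119 - (-6712)/(-13 - 11*19) = -31119 - (-6712)/(-13 - 209) = -31119 - (-6712)/(-222) = -31119 - (-6712)*(-1)/222 = -31119 - 1*3356/111 = -31119 - 3356/111 = -3457565/111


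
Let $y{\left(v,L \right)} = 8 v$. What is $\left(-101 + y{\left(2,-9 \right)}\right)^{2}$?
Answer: $7225$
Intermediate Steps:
$\left(-101 + y{\left(2,-9 \right)}\right)^{2} = \left(-101 + 8 \cdot 2\right)^{2} = \left(-101 + 16\right)^{2} = \left(-85\right)^{2} = 7225$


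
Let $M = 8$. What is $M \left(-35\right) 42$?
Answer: $-11760$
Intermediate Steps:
$M \left(-35\right) 42 = 8 \left(-35\right) 42 = \left(-280\right) 42 = -11760$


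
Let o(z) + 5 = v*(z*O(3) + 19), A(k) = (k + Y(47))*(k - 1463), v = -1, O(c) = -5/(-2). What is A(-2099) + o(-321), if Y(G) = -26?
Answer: 15140057/2 ≈ 7.5700e+6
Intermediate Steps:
O(c) = 5/2 (O(c) = -5*(-1)/2 = -1*(-5/2) = 5/2)
A(k) = (-1463 + k)*(-26 + k) (A(k) = (k - 26)*(k - 1463) = (-26 + k)*(-1463 + k) = (-1463 + k)*(-26 + k))
o(z) = -24 - 5*z/2 (o(z) = -5 - (z*(5/2) + 19) = -5 - (5*z/2 + 19) = -5 - (19 + 5*z/2) = -5 + (-19 - 5*z/2) = -24 - 5*z/2)
A(-2099) + o(-321) = (38038 + (-2099)**2 - 1489*(-2099)) + (-24 - 5/2*(-321)) = (38038 + 4405801 + 3125411) + (-24 + 1605/2) = 7569250 + 1557/2 = 15140057/2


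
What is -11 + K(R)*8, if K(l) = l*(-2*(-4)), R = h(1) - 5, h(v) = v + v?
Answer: -203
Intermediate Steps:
h(v) = 2*v
R = -3 (R = 2*1 - 5 = 2 - 5 = -3)
K(l) = 8*l (K(l) = l*8 = 8*l)
-11 + K(R)*8 = -11 + (8*(-3))*8 = -11 - 24*8 = -11 - 192 = -203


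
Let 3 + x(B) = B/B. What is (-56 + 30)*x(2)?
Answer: 52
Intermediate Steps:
x(B) = -2 (x(B) = -3 + B/B = -3 + 1 = -2)
(-56 + 30)*x(2) = (-56 + 30)*(-2) = -26*(-2) = 52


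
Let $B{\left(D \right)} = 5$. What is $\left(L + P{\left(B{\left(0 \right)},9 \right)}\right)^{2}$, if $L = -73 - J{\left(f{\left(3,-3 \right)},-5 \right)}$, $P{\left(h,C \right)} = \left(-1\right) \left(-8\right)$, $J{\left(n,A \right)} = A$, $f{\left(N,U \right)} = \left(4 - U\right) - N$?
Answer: $3600$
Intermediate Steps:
$f{\left(N,U \right)} = 4 - N - U$
$P{\left(h,C \right)} = 8$
$L = -68$ ($L = -73 - -5 = -73 + 5 = -68$)
$\left(L + P{\left(B{\left(0 \right)},9 \right)}\right)^{2} = \left(-68 + 8\right)^{2} = \left(-60\right)^{2} = 3600$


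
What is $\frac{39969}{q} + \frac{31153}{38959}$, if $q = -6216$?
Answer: $- \frac{454501741}{80723048} \approx -5.6304$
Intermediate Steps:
$\frac{39969}{q} + \frac{31153}{38959} = \frac{39969}{-6216} + \frac{31153}{38959} = 39969 \left(- \frac{1}{6216}\right) + 31153 \cdot \frac{1}{38959} = - \frac{13323}{2072} + \frac{31153}{38959} = - \frac{454501741}{80723048}$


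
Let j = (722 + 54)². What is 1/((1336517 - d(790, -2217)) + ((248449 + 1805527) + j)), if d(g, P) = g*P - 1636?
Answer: 1/5745735 ≈ 1.7404e-7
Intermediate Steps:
d(g, P) = -1636 + P*g (d(g, P) = P*g - 1636 = -1636 + P*g)
j = 602176 (j = 776² = 602176)
1/((1336517 - d(790, -2217)) + ((248449 + 1805527) + j)) = 1/((1336517 - (-1636 - 2217*790)) + ((248449 + 1805527) + 602176)) = 1/((1336517 - (-1636 - 1751430)) + (2053976 + 602176)) = 1/((1336517 - 1*(-1753066)) + 2656152) = 1/((1336517 + 1753066) + 2656152) = 1/(3089583 + 2656152) = 1/5745735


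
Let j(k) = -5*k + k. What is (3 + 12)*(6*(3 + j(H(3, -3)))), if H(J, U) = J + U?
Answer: 270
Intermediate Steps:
j(k) = -4*k
(3 + 12)*(6*(3 + j(H(3, -3)))) = (3 + 12)*(6*(3 - 4*(3 - 3))) = 15*(6*(3 - 4*0)) = 15*(6*(3 + 0)) = 15*(6*3) = 15*18 = 270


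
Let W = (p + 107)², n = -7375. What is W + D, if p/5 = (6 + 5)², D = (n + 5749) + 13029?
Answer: 518347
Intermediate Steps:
D = 11403 (D = (-7375 + 5749) + 13029 = -1626 + 13029 = 11403)
p = 605 (p = 5*(6 + 5)² = 5*11² = 5*121 = 605)
W = 506944 (W = (605 + 107)² = 712² = 506944)
W + D = 506944 + 11403 = 518347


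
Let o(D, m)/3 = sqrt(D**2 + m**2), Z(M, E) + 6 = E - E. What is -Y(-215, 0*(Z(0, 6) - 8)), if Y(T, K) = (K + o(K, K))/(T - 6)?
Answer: 0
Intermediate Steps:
Z(M, E) = -6 (Z(M, E) = -6 + (E - E) = -6 + 0 = -6)
o(D, m) = 3*sqrt(D**2 + m**2)
Y(T, K) = (K + 3*sqrt(2)*sqrt(K**2))/(-6 + T) (Y(T, K) = (K + 3*sqrt(K**2 + K**2))/(T - 6) = (K + 3*sqrt(2*K**2))/(-6 + T) = (K + 3*(sqrt(2)*sqrt(K**2)))/(-6 + T) = (K + 3*sqrt(2)*sqrt(K**2))/(-6 + T))
-Y(-215, 0*(Z(0, 6) - 8)) = -(0*(-6 - 8) + 3*sqrt(2)*sqrt((0*(-6 - 8))**2))/(-6 - 215) = -(0*(-14) + 3*sqrt(2)*sqrt((0*(-14))**2))/(-221) = -(-1)*(0 + 3*sqrt(2)*sqrt(0**2))/221 = -(-1)*(0 + 3*sqrt(2)*sqrt(0))/221 = -(-1)*(0 + 3*sqrt(2)*0)/221 = -(-1)*(0 + 0)/221 = -(-1)*0/221 = -1*0 = 0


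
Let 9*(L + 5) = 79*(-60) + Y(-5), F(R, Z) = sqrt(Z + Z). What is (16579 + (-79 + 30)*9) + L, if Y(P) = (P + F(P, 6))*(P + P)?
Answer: 140507/9 - 20*sqrt(3)/9 ≈ 15608.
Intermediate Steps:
F(R, Z) = sqrt(2)*sqrt(Z) (F(R, Z) = sqrt(2*Z) = sqrt(2)*sqrt(Z))
Y(P) = 2*P*(P + 2*sqrt(3)) (Y(P) = (P + sqrt(2)*sqrt(6))*(P + P) = (P + 2*sqrt(3))*(2*P) = 2*P*(P + 2*sqrt(3)))
L = -4735/9 - 20*sqrt(3)/9 (L = -5 + (79*(-60) + 2*(-5)*(-5 + 2*sqrt(3)))/9 = -5 + (-4740 + (50 - 20*sqrt(3)))/9 = -5 + (-4690 - 20*sqrt(3))/9 = -5 + (-4690/9 - 20*sqrt(3)/9) = -4735/9 - 20*sqrt(3)/9 ≈ -529.96)
(16579 + (-79 + 30)*9) + L = (16579 + (-79 + 30)*9) + (-4735/9 - 20*sqrt(3)/9) = (16579 - 49*9) + (-4735/9 - 20*sqrt(3)/9) = (16579 - 441) + (-4735/9 - 20*sqrt(3)/9) = 16138 + (-4735/9 - 20*sqrt(3)/9) = 140507/9 - 20*sqrt(3)/9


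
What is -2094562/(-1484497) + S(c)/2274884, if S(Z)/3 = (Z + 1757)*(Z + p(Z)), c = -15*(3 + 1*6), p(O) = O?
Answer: 703630933067/844264618337 ≈ 0.83342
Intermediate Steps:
c = -135 (c = -15*(3 + 6) = -15*9 = -135)
S(Z) = 6*Z*(1757 + Z) (S(Z) = 3*((Z + 1757)*(Z + Z)) = 3*((1757 + Z)*(2*Z)) = 3*(2*Z*(1757 + Z)) = 6*Z*(1757 + Z))
-2094562/(-1484497) + S(c)/2274884 = -2094562/(-1484497) + (6*(-135)*(1757 - 135))/2274884 = -2094562*(-1/1484497) + (6*(-135)*1622)*(1/2274884) = 2094562/1484497 - 1313820*1/2274884 = 2094562/1484497 - 328455/568721 = 703630933067/844264618337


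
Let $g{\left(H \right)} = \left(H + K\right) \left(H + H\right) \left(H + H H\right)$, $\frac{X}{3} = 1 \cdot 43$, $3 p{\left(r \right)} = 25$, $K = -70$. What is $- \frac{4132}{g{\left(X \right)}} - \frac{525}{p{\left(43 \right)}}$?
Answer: $- \frac{4020549838}{63818235} \approx -63.0$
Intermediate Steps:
$p{\left(r \right)} = \frac{25}{3}$ ($p{\left(r \right)} = \frac{1}{3} \cdot 25 = \frac{25}{3}$)
$X = 129$ ($X = 3 \cdot 1 \cdot 43 = 3 \cdot 43 = 129$)
$g{\left(H \right)} = 2 H \left(-70 + H\right) \left(H + H^{2}\right)$ ($g{\left(H \right)} = \left(H - 70\right) \left(H + H\right) \left(H + H H\right) = \left(-70 + H\right) 2 H \left(H + H^{2}\right) = 2 H \left(-70 + H\right) \left(H + H^{2}\right)$)
$- \frac{4132}{g{\left(X \right)}} - \frac{525}{p{\left(43 \right)}} = - \frac{4132}{2 \cdot 129^{2} \left(-70 + 129^{2} - 8901\right)} - \frac{525}{\frac{25}{3}} = - \frac{4132}{2 \cdot 16641 \left(-70 + 16641 - 8901\right)} - 63 = - \frac{4132}{2 \cdot 16641 \cdot 7670} - 63 = - \frac{4132}{255272940} - 63 = \left(-4132\right) \frac{1}{255272940} - 63 = - \frac{1033}{63818235} - 63 = - \frac{4020549838}{63818235}$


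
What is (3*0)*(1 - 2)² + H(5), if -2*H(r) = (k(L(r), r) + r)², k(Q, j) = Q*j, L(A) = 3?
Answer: -200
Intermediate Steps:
H(r) = -8*r² (H(r) = -(3*r + r)²/2 = -16*r²/2 = -8*r²)
(3*0)*(1 - 2)² + H(5) = (3*0)*(1 - 2)² - 8*5² = 0*(-1)² - 8*25 = 0*1 - 200 = 0 - 200 = -200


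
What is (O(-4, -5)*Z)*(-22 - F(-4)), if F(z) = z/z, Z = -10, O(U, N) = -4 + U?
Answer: -1840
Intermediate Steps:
F(z) = 1
(O(-4, -5)*Z)*(-22 - F(-4)) = ((-4 - 4)*(-10))*(-22 - 1*1) = (-8*(-10))*(-22 - 1) = 80*(-23) = -1840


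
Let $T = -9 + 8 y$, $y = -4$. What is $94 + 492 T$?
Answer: $-20078$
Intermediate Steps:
$T = -41$ ($T = -9 + 8 \left(-4\right) = -9 - 32 = -41$)
$94 + 492 T = 94 + 492 \left(-41\right) = 94 - 20172 = -20078$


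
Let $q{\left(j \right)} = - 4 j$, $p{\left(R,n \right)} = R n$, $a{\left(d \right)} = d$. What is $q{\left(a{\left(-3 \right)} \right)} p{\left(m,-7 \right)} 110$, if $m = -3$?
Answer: $27720$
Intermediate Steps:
$q{\left(a{\left(-3 \right)} \right)} p{\left(m,-7 \right)} 110 = \left(-4\right) \left(-3\right) \left(\left(-3\right) \left(-7\right)\right) 110 = 12 \cdot 21 \cdot 110 = 252 \cdot 110 = 27720$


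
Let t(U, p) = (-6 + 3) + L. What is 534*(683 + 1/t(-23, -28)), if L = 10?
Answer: 2553588/7 ≈ 3.6480e+5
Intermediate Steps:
t(U, p) = 7 (t(U, p) = (-6 + 3) + 10 = -3 + 10 = 7)
534*(683 + 1/t(-23, -28)) = 534*(683 + 1/7) = 534*(683 + ⅐) = 534*(4782/7) = 2553588/7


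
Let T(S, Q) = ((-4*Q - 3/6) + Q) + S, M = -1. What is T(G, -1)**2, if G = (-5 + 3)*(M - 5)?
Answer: 841/4 ≈ 210.25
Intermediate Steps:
G = 12 (G = (-5 + 3)*(-1 - 5) = -2*(-6) = 12)
T(S, Q) = -1/2 + S - 3*Q (T(S, Q) = ((-4*Q - 3*1/6) + Q) + S = ((-4*Q - 1/2) + Q) + S = ((-1/2 - 4*Q) + Q) + S = (-1/2 - 3*Q) + S = -1/2 + S - 3*Q)
T(G, -1)**2 = (-1/2 + 12 - 3*(-1))**2 = (-1/2 + 12 + 3)**2 = (29/2)**2 = 841/4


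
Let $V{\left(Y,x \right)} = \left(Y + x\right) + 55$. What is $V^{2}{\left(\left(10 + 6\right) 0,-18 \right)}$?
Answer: $1369$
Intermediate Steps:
$V{\left(Y,x \right)} = 55 + Y + x$
$V^{2}{\left(\left(10 + 6\right) 0,-18 \right)} = \left(55 + \left(10 + 6\right) 0 - 18\right)^{2} = \left(55 + 16 \cdot 0 - 18\right)^{2} = \left(55 + 0 - 18\right)^{2} = 37^{2} = 1369$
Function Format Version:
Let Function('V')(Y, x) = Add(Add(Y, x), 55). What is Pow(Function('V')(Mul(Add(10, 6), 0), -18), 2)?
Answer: 1369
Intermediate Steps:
Function('V')(Y, x) = Add(55, Y, x)
Pow(Function('V')(Mul(Add(10, 6), 0), -18), 2) = Pow(Add(55, Mul(Add(10, 6), 0), -18), 2) = Pow(Add(55, Mul(16, 0), -18), 2) = Pow(Add(55, 0, -18), 2) = Pow(37, 2) = 1369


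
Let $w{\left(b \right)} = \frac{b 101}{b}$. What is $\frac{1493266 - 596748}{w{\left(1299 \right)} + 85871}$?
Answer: $\frac{448259}{42986} \approx 10.428$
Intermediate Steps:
$w{\left(b \right)} = 101$ ($w{\left(b \right)} = \frac{101 b}{b} = 101$)
$\frac{1493266 - 596748}{w{\left(1299 \right)} + 85871} = \frac{1493266 - 596748}{101 + 85871} = \frac{896518}{85972} = 896518 \cdot \frac{1}{85972} = \frac{448259}{42986}$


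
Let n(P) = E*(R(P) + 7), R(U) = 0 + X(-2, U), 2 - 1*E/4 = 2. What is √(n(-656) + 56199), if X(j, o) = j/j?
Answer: √56199 ≈ 237.06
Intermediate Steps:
E = 0 (E = 8 - 4*2 = 8 - 8 = 0)
X(j, o) = 1
R(U) = 1 (R(U) = 0 + 1 = 1)
n(P) = 0 (n(P) = 0*(1 + 7) = 0*8 = 0)
√(n(-656) + 56199) = √(0 + 56199) = √56199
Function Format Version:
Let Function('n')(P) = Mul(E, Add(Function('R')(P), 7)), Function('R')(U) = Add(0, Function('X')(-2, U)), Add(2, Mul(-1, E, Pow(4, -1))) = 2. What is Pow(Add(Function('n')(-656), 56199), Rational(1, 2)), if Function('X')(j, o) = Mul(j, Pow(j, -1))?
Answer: Pow(56199, Rational(1, 2)) ≈ 237.06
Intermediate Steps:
E = 0 (E = Add(8, Mul(-4, 2)) = Add(8, -8) = 0)
Function('X')(j, o) = 1
Function('R')(U) = 1 (Function('R')(U) = Add(0, 1) = 1)
Function('n')(P) = 0 (Function('n')(P) = Mul(0, Add(1, 7)) = Mul(0, 8) = 0)
Pow(Add(Function('n')(-656), 56199), Rational(1, 2)) = Pow(Add(0, 56199), Rational(1, 2)) = Pow(56199, Rational(1, 2))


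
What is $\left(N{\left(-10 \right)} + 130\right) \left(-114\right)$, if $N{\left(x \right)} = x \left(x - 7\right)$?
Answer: $-34200$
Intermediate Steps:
$N{\left(x \right)} = x \left(-7 + x\right)$
$\left(N{\left(-10 \right)} + 130\right) \left(-114\right) = \left(- 10 \left(-7 - 10\right) + 130\right) \left(-114\right) = \left(\left(-10\right) \left(-17\right) + 130\right) \left(-114\right) = \left(170 + 130\right) \left(-114\right) = 300 \left(-114\right) = -34200$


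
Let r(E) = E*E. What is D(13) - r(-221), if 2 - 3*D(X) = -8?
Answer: -146513/3 ≈ -48838.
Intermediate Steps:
r(E) = E²
D(X) = 10/3 (D(X) = ⅔ - ⅓*(-8) = ⅔ + 8/3 = 10/3)
D(13) - r(-221) = 10/3 - 1*(-221)² = 10/3 - 1*48841 = 10/3 - 48841 = -146513/3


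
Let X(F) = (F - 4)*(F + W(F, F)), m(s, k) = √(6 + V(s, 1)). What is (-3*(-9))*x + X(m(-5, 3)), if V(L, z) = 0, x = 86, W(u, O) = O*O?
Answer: 2304 + 2*√6 ≈ 2308.9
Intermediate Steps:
W(u, O) = O²
m(s, k) = √6 (m(s, k) = √(6 + 0) = √6)
X(F) = (-4 + F)*(F + F²) (X(F) = (F - 4)*(F + F²) = (-4 + F)*(F + F²))
(-3*(-9))*x + X(m(-5, 3)) = -3*(-9)*86 + √6*(-4 + (√6)² - 3*√6) = 27*86 + √6*(-4 + 6 - 3*√6) = 2322 + √6*(2 - 3*√6)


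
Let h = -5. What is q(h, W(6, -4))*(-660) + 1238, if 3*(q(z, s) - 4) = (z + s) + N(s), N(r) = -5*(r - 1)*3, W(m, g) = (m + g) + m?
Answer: 21038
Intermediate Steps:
W(m, g) = g + 2*m (W(m, g) = (g + m) + m = g + 2*m)
N(r) = 15 - 15*r (N(r) = -5*(-1 + r)*3 = (5 - 5*r)*3 = 15 - 15*r)
q(z, s) = 9 - 14*s/3 + z/3 (q(z, s) = 4 + ((z + s) + (15 - 15*s))/3 = 4 + ((s + z) + (15 - 15*s))/3 = 4 + (15 + z - 14*s)/3 = 4 + (5 - 14*s/3 + z/3) = 9 - 14*s/3 + z/3)
q(h, W(6, -4))*(-660) + 1238 = (9 - 14*(-4 + 2*6)/3 + (⅓)*(-5))*(-660) + 1238 = (9 - 14*(-4 + 12)/3 - 5/3)*(-660) + 1238 = (9 - 14/3*8 - 5/3)*(-660) + 1238 = (9 - 112/3 - 5/3)*(-660) + 1238 = -30*(-660) + 1238 = 19800 + 1238 = 21038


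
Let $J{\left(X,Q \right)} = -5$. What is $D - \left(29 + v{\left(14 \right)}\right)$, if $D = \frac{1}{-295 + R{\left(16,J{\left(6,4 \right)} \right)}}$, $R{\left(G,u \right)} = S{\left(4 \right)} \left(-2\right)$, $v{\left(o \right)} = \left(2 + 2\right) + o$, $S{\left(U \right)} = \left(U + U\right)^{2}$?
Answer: $- \frac{19882}{423} \approx -47.002$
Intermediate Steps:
$S{\left(U \right)} = 4 U^{2}$ ($S{\left(U \right)} = \left(2 U\right)^{2} = 4 U^{2}$)
$v{\left(o \right)} = 4 + o$
$R{\left(G,u \right)} = -128$ ($R{\left(G,u \right)} = 4 \cdot 4^{2} \left(-2\right) = 4 \cdot 16 \left(-2\right) = 64 \left(-2\right) = -128$)
$D = - \frac{1}{423}$ ($D = \frac{1}{-295 - 128} = \frac{1}{-423} = - \frac{1}{423} \approx -0.0023641$)
$D - \left(29 + v{\left(14 \right)}\right) = - \frac{1}{423} - \left(29 + \left(4 + 14\right)\right) = - \frac{1}{423} - \left(29 + 18\right) = - \frac{1}{423} - 47 = - \frac{19882}{423}$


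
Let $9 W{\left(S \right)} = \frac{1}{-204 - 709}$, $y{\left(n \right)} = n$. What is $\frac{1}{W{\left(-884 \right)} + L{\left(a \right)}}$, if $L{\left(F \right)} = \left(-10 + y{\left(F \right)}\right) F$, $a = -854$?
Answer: $\frac{8217}{6062962751} \approx 1.3553 \cdot 10^{-6}$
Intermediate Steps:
$W{\left(S \right)} = - \frac{1}{8217}$ ($W{\left(S \right)} = \frac{1}{9 \left(-204 - 709\right)} = \frac{1}{9 \left(-913\right)} = \frac{1}{9} \left(- \frac{1}{913}\right) = - \frac{1}{8217}$)
$L{\left(F \right)} = F \left(-10 + F\right)$ ($L{\left(F \right)} = \left(-10 + F\right) F = F \left(-10 + F\right)$)
$\frac{1}{W{\left(-884 \right)} + L{\left(a \right)}} = \frac{1}{- \frac{1}{8217} - 854 \left(-10 - 854\right)} = \frac{1}{- \frac{1}{8217} - -737856} = \frac{1}{- \frac{1}{8217} + 737856} = \frac{1}{\frac{6062962751}{8217}} = \frac{8217}{6062962751}$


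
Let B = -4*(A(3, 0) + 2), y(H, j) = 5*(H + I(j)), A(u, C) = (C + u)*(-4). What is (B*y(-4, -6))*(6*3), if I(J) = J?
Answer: -36000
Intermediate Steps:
A(u, C) = -4*C - 4*u
y(H, j) = 5*H + 5*j (y(H, j) = 5*(H + j) = 5*H + 5*j)
B = 40 (B = -4*((-4*0 - 4*3) + 2) = -4*((0 - 12) + 2) = -4*(-12 + 2) = -4*(-10) = 40)
(B*y(-4, -6))*(6*3) = (40*(5*(-4) + 5*(-6)))*(6*3) = (40*(-20 - 30))*18 = (40*(-50))*18 = -2000*18 = -36000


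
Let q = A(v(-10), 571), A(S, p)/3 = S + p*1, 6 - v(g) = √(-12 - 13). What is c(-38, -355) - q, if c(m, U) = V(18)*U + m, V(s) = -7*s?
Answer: 42961 + 15*I ≈ 42961.0 + 15.0*I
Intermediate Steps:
v(g) = 6 - 5*I (v(g) = 6 - √(-12 - 13) = 6 - √(-25) = 6 - 5*I)
A(S, p) = 3*S + 3*p (A(S, p) = 3*(S + p*1) = 3*(S + p) = 3*S + 3*p)
c(m, U) = m - 126*U (c(m, U) = (-7*18)*U + m = -126*U + m = m - 126*U)
q = 1731 - 15*I (q = 3*(6 - 5*I) + 3*571 = (18 - 15*I) + 1713 = 1731 - 15*I ≈ 1731.0 - 15.0*I)
c(-38, -355) - q = (-38 - 126*(-355)) - (1731 - 15*I) = (-38 + 44730) + (-1731 + 15*I) = 44692 + (-1731 + 15*I) = 42961 + 15*I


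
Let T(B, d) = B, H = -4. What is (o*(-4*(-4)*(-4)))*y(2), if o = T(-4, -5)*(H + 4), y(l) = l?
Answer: 0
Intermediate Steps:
o = 0 (o = -4*(-4 + 4) = -4*0 = 0)
(o*(-4*(-4)*(-4)))*y(2) = (0*(-4*(-4)*(-4)))*2 = (0*(16*(-4)))*2 = (0*(-64))*2 = 0*2 = 0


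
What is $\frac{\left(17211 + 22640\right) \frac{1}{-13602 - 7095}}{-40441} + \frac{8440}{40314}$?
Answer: $\frac{1177658135849}{5623852566063} \approx 0.2094$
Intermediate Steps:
$\frac{\left(17211 + 22640\right) \frac{1}{-13602 - 7095}}{-40441} + \frac{8440}{40314} = \frac{39851}{-20697} \left(- \frac{1}{40441}\right) + 8440 \cdot \frac{1}{40314} = 39851 \left(- \frac{1}{20697}\right) \left(- \frac{1}{40441}\right) + \frac{4220}{20157} = \left(- \frac{39851}{20697}\right) \left(- \frac{1}{40441}\right) + \frac{4220}{20157} = \frac{39851}{837007377} + \frac{4220}{20157} = \frac{1177658135849}{5623852566063}$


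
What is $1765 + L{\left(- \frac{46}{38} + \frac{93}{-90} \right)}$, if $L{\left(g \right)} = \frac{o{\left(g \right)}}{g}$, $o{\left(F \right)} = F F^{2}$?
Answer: $\frac{575084341}{324900} \approx 1770.0$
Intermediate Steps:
$o{\left(F \right)} = F^{3}$
$L{\left(g \right)} = g^{2}$ ($L{\left(g \right)} = \frac{g^{3}}{g} = g^{2}$)
$1765 + L{\left(- \frac{46}{38} + \frac{93}{-90} \right)} = 1765 + \left(- \frac{46}{38} + \frac{93}{-90}\right)^{2} = 1765 + \left(\left(-46\right) \frac{1}{38} + 93 \left(- \frac{1}{90}\right)\right)^{2} = 1765 + \left(- \frac{23}{19} - \frac{31}{30}\right)^{2} = 1765 + \left(- \frac{1279}{570}\right)^{2} = 1765 + \frac{1635841}{324900} = \frac{575084341}{324900}$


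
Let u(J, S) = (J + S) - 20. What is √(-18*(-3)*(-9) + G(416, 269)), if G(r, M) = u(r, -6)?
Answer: 4*I*√6 ≈ 9.798*I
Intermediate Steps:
u(J, S) = -20 + J + S
G(r, M) = -26 + r (G(r, M) = -20 + r - 6 = -26 + r)
√(-18*(-3)*(-9) + G(416, 269)) = √(-18*(-3)*(-9) + (-26 + 416)) = √(54*(-9) + 390) = √(-486 + 390) = √(-96) = 4*I*√6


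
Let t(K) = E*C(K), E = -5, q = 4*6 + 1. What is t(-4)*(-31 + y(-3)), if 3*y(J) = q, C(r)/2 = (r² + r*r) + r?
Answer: 19040/3 ≈ 6346.7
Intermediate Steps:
C(r) = 2*r + 4*r² (C(r) = 2*((r² + r*r) + r) = 2*((r² + r²) + r) = 2*(2*r² + r) = 2*(r + 2*r²) = 2*r + 4*r²)
q = 25 (q = 24 + 1 = 25)
t(K) = -10*K*(1 + 2*K)
y(J) = 25/3 (y(J) = (⅓)*25 = 25/3)
t(-4)*(-31 + y(-3)) = (-10*(-4)*(1 + 2*(-4)))*(-31 + 25/3) = -10*(-4)*(1 - 8)*(-68/3) = -10*(-4)*(-7)*(-68/3) = -280*(-68/3) = 19040/3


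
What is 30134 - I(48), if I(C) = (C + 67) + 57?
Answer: 29962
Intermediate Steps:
I(C) = 124 + C (I(C) = (67 + C) + 57 = 124 + C)
30134 - I(48) = 30134 - (124 + 48) = 30134 - 1*172 = 30134 - 172 = 29962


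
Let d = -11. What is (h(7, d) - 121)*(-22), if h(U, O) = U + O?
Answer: 2750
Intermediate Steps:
h(U, O) = O + U
(h(7, d) - 121)*(-22) = ((-11 + 7) - 121)*(-22) = (-4 - 121)*(-22) = -125*(-22) = 2750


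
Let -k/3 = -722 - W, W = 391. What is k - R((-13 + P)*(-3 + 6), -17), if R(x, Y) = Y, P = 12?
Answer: 3356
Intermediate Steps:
k = 3339 (k = -3*(-722 - 1*391) = -3*(-722 - 391) = -3*(-1113) = 3339)
k - R((-13 + P)*(-3 + 6), -17) = 3339 - 1*(-17) = 3339 + 17 = 3356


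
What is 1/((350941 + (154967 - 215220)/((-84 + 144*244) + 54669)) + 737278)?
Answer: 89721/97636036646 ≈ 9.1893e-7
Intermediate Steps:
1/((350941 + (154967 - 215220)/((-84 + 144*244) + 54669)) + 737278) = 1/((350941 - 60253/((-84 + 35136) + 54669)) + 737278) = 1/((350941 - 60253/(35052 + 54669)) + 737278) = 1/((350941 - 60253/89721) + 737278) = 1/(31486717208/89721 + 737278) = 1/(97636036646/89721) = 89721/97636036646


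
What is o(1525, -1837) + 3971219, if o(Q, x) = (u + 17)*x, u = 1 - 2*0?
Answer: 3938153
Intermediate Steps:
u = 1 (u = 1 + 0 = 1)
o(Q, x) = 18*x (o(Q, x) = (1 + 17)*x = 18*x)
o(1525, -1837) + 3971219 = 18*(-1837) + 3971219 = -33066 + 3971219 = 3938153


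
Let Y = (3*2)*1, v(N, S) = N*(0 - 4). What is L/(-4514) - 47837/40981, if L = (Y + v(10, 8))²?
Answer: -131655127/92494117 ≈ -1.4234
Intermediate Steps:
v(N, S) = -4*N (v(N, S) = N*(-4) = -4*N)
Y = 6 (Y = 6*1 = 6)
L = 1156 (L = (6 - 4*10)² = (6 - 40)² = (-34)² = 1156)
L/(-4514) - 47837/40981 = 1156/(-4514) - 47837/40981 = 1156*(-1/4514) - 47837*1/40981 = -578/2257 - 47837/40981 = -131655127/92494117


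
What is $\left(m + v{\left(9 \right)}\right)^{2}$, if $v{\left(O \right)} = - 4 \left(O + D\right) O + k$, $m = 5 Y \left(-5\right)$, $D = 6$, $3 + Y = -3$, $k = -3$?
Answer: $154449$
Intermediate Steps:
$Y = -6$ ($Y = -3 - 3 = -6$)
$m = 150$ ($m = 5 \left(-6\right) \left(-5\right) = \left(-30\right) \left(-5\right) = 150$)
$v{\left(O \right)} = -3 + O \left(-24 - 4 O\right)$ ($v{\left(O \right)} = - 4 \left(O + 6\right) O - 3 = - 4 \left(6 + O\right) O - 3 = \left(-24 - 4 O\right) O - 3 = O \left(-24 - 4 O\right) - 3 = -3 + O \left(-24 - 4 O\right)$)
$\left(m + v{\left(9 \right)}\right)^{2} = \left(150 - \left(219 + 324\right)\right)^{2} = \left(150 - 543\right)^{2} = \left(-393\right)^{2} = 154449$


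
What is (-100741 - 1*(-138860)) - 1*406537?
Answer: -368418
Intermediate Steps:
(-100741 - 1*(-138860)) - 1*406537 = (-100741 + 138860) - 406537 = 38119 - 406537 = -368418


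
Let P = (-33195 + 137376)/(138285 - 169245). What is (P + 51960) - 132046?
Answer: -826522247/10320 ≈ -80089.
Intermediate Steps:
P = -34727/10320 (P = 104181/(-30960) = 104181*(-1/30960) = -34727/10320 ≈ -3.3650)
(P + 51960) - 132046 = (-34727/10320 + 51960) - 132046 = 536192473/10320 - 132046 = -826522247/10320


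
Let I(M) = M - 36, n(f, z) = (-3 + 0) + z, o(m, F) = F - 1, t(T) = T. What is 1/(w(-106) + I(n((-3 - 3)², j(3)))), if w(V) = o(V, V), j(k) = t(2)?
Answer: -1/144 ≈ -0.0069444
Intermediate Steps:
j(k) = 2
o(m, F) = -1 + F
w(V) = -1 + V
n(f, z) = -3 + z
I(M) = -36 + M
1/(w(-106) + I(n((-3 - 3)², j(3)))) = 1/((-1 - 106) + (-36 + (-3 + 2))) = 1/(-107 + (-36 - 1)) = 1/(-107 - 37) = 1/(-144) = -1/144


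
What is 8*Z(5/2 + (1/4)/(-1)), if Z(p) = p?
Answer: 18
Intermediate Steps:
8*Z(5/2 + (1/4)/(-1)) = 8*(5/2 + (1/4)/(-1)) = 8*(5*(½) + (1*(¼))*(-1)) = 8*(5/2 + (¼)*(-1)) = 8*(5/2 - ¼) = 8*(9/4) = 18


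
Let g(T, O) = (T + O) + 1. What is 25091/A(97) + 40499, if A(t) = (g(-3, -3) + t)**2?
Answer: 342808627/8464 ≈ 40502.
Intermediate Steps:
g(T, O) = 1 + O + T (g(T, O) = (O + T) + 1 = 1 + O + T)
A(t) = (-5 + t)**2 (A(t) = ((1 - 3 - 3) + t)**2 = (-5 + t)**2)
25091/A(97) + 40499 = 25091/((-5 + 97)**2) + 40499 = 25091/(92**2) + 40499 = 25091/8464 + 40499 = 342808627/8464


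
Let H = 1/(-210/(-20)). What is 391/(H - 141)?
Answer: -8211/2959 ≈ -2.7749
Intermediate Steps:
H = 2/21 (H = 1/(-210*(-1/20)) = 1/(21/2) = 2/21 ≈ 0.095238)
391/(H - 141) = 391/(2/21 - 141) = 391/(-2959/21) = -21/2959*391 = -8211/2959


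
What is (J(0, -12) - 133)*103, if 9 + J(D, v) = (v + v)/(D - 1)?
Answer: -12154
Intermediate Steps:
J(D, v) = -9 + 2*v/(-1 + D) (J(D, v) = -9 + (v + v)/(D - 1) = -9 + (2*v)/(-1 + D) = -9 + 2*v/(-1 + D))
(J(0, -12) - 133)*103 = ((9 - 9*0 + 2*(-12))/(-1 + 0) - 133)*103 = ((9 + 0 - 24)/(-1) - 133)*103 = (-1*(-15) - 133)*103 = (15 - 133)*103 = -118*103 = -12154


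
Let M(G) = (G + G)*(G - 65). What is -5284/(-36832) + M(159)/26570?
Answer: 155172253/122328280 ≈ 1.2685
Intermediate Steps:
M(G) = 2*G*(-65 + G) (M(G) = (2*G)*(-65 + G) = 2*G*(-65 + G))
-5284/(-36832) + M(159)/26570 = -5284/(-36832) + (2*159*(-65 + 159))/26570 = -5284*(-1/36832) + (2*159*94)*(1/26570) = 1321/9208 + 29892*(1/26570) = 1321/9208 + 14946/13285 = 155172253/122328280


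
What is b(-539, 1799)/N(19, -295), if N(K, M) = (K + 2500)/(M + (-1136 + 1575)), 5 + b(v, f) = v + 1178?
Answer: 91296/2519 ≈ 36.243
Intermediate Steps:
b(v, f) = 1173 + v (b(v, f) = -5 + (v + 1178) = -5 + (1178 + v) = 1173 + v)
N(K, M) = (2500 + K)/(439 + M) (N(K, M) = (2500 + K)/(M + 439) = (2500 + K)/(439 + M))
b(-539, 1799)/N(19, -295) = (1173 - 539)/(((2500 + 19)/(439 - 295))) = 634/((2519/144)) = 634/(((1/144)*2519)) = 634/(2519/144) = 634*(144/2519) = 91296/2519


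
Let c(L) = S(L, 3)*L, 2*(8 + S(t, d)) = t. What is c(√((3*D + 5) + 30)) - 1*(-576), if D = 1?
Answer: 595 - 8*√38 ≈ 545.68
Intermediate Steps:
S(t, d) = -8 + t/2
c(L) = L*(-8 + L/2) (c(L) = (-8 + L/2)*L = L*(-8 + L/2))
c(√((3*D + 5) + 30)) - 1*(-576) = √((3*1 + 5) + 30)*(-16 + √((3*1 + 5) + 30))/2 - 1*(-576) = √((3 + 5) + 30)*(-16 + √((3 + 5) + 30))/2 + 576 = √(8 + 30)*(-16 + √(8 + 30))/2 + 576 = √38*(-16 + √38)/2 + 576 = 576 + √38*(-16 + √38)/2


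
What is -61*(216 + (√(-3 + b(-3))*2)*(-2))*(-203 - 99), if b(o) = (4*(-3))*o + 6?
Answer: 3979152 - 73688*√39 ≈ 3.5190e+6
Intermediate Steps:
b(o) = 6 - 12*o (b(o) = -12*o + 6 = 6 - 12*o)
-61*(216 + (√(-3 + b(-3))*2)*(-2))*(-203 - 99) = -61*(216 + (√(-3 + (6 - 12*(-3)))*2)*(-2))*(-203 - 99) = -61*(216 + (√(-3 + (6 + 36))*2)*(-2))*(-302) = -61*(216 + (√(-3 + 42)*2)*(-2))*(-302) = -61*(216 + (√39*2)*(-2))*(-302) = -61*(216 + (2*√39)*(-2))*(-302) = -61*(216 - 4*√39)*(-302) = -61*(-65232 + 1208*√39) = 3979152 - 73688*√39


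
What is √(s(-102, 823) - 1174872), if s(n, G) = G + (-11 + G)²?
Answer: I*√514705 ≈ 717.43*I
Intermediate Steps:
√(s(-102, 823) - 1174872) = √((823 + (-11 + 823)²) - 1174872) = √((823 + 812²) - 1174872) = √((823 + 659344) - 1174872) = √(660167 - 1174872) = √(-514705) = I*√514705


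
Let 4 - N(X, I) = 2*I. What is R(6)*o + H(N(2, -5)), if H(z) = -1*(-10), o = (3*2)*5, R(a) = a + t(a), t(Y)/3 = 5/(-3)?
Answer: 40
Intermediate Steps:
t(Y) = -5 (t(Y) = 3*(5/(-3)) = 3*(5*(-⅓)) = 3*(-5/3) = -5)
N(X, I) = 4 - 2*I
R(a) = -5 + a (R(a) = a - 5 = -5 + a)
o = 30 (o = 6*5 = 30)
H(z) = 10
R(6)*o + H(N(2, -5)) = (-5 + 6)*30 + 10 = 1*30 + 10 = 30 + 10 = 40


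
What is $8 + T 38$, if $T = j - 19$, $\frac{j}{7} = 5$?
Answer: $616$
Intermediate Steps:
$j = 35$ ($j = 7 \cdot 5 = 35$)
$T = 16$ ($T = 35 - 19 = 16$)
$8 + T 38 = 8 + 16 \cdot 38 = 8 + 608 = 616$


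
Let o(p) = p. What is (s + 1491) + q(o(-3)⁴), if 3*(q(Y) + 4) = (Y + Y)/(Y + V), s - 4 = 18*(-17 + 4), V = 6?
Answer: 36471/29 ≈ 1257.6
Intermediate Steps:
s = -230 (s = 4 + 18*(-17 + 4) = 4 + 18*(-13) = 4 - 234 = -230)
q(Y) = -4 + 2*Y/(3*(6 + Y)) (q(Y) = -4 + ((Y + Y)/(Y + 6))/3 = -4 + ((2*Y)/(6 + Y))/3 = -4 + (2*Y/(6 + Y))/3 = -4 + 2*Y/(3*(6 + Y)))
(s + 1491) + q(o(-3)⁴) = (-230 + 1491) + 2*(-36 - 5*(-3)⁴)/(3*(6 + (-3)⁴)) = 1261 + 2*(-36 - 5*81)/(3*(6 + 81)) = 1261 + (⅔)*(-36 - 405)/87 = 1261 + (⅔)*(1/87)*(-441) = 1261 - 98/29 = 36471/29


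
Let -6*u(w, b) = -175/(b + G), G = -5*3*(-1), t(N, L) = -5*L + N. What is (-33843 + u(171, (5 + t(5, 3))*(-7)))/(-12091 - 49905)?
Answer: 36919/67632 ≈ 0.54588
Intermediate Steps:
t(N, L) = N - 5*L
G = 15 (G = -15*(-1) = 15)
u(w, b) = 175/(6*(15 + b)) (u(w, b) = -(-175)/(6*(b + 15)) = -(-175)/(6*(15 + b)) = 175/(6*(15 + b)))
(-33843 + u(171, (5 + t(5, 3))*(-7)))/(-12091 - 49905) = (-33843 + 175/(6*(15 + (5 + (5 - 5*3))*(-7))))/(-12091 - 49905) = (-33843 + 175/(6*(15 + (5 + (5 - 15))*(-7))))/(-61996) = (-33843 + 175/(6*(15 + (5 - 10)*(-7))))*(-1/61996) = (-33843 + 175/(6*(15 - 5*(-7))))*(-1/61996) = (-33843 + 175/(6*(15 + 35)))*(-1/61996) = (-33843 + (175/6)/50)*(-1/61996) = (-33843 + (175/6)*(1/50))*(-1/61996) = (-33843 + 7/12)*(-1/61996) = -406109/12*(-1/61996) = 36919/67632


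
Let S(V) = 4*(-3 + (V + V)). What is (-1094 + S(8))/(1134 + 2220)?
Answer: -521/1677 ≈ -0.31067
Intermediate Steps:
S(V) = -12 + 8*V (S(V) = 4*(-3 + 2*V) = -12 + 8*V)
(-1094 + S(8))/(1134 + 2220) = (-1094 + (-12 + 8*8))/(1134 + 2220) = (-1094 + (-12 + 64))/3354 = (-1094 + 52)*(1/3354) = -1042*1/3354 = -521/1677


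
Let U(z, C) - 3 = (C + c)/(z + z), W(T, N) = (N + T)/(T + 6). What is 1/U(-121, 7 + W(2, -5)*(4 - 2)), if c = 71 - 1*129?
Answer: 968/3111 ≈ 0.31115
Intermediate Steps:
c = -58 (c = 71 - 129 = -58)
W(T, N) = (N + T)/(6 + T)
U(z, C) = 3 + (-58 + C)/(2*z) (U(z, C) = 3 + (C - 58)/(z + z) = 3 + (-58 + C)/((2*z)) = 3 + (-58 + C)*(1/(2*z)) = 3 + (-58 + C)/(2*z))
1/U(-121, 7 + W(2, -5)*(4 - 2)) = 1/((½)*(-58 + (7 + ((-5 + 2)/(6 + 2))*(4 - 2)) + 6*(-121))/(-121)) = 1/((½)*(-1/121)*(-58 + (7 + (-3/8)*2) - 726)) = 1/((½)*(-1/121)*(-58 + (7 + ((⅛)*(-3))*2) - 726)) = 1/((½)*(-1/121)*(-58 + (7 - 3/8*2) - 726)) = 1/((½)*(-1/121)*(-58 + (7 - ¾) - 726)) = 1/((½)*(-1/121)*(-58 + 25/4 - 726)) = 1/((½)*(-1/121)*(-3111/4)) = 1/(3111/968) = 968/3111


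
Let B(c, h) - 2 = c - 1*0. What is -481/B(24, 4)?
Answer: -37/2 ≈ -18.500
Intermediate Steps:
B(c, h) = 2 + c (B(c, h) = 2 + (c - 1*0) = 2 + (c + 0) = 2 + c)
-481/B(24, 4) = -481/(2 + 24) = -481/26 = -481*1/26 = -37/2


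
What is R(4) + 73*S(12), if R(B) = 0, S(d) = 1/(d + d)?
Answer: 73/24 ≈ 3.0417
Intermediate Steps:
S(d) = 1/(2*d)
R(4) + 73*S(12) = 0 + 73*((½)/12) = 0 + 73*((½)*(1/12)) = 0 + 73*(1/24) = 0 + 73/24 = 73/24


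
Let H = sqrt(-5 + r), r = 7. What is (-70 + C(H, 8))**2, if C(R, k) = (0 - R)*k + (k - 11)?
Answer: 5457 + 1168*sqrt(2) ≈ 7108.8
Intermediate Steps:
H = sqrt(2) (H = sqrt(-5 + 7) = sqrt(2) ≈ 1.4142)
C(R, k) = -11 + k - R*k (C(R, k) = (-R)*k + (-11 + k) = -R*k + (-11 + k) = -11 + k - R*k)
(-70 + C(H, 8))**2 = (-70 + (-11 + 8 - 1*sqrt(2)*8))**2 = (-70 + (-11 + 8 - 8*sqrt(2)))**2 = (-70 + (-3 - 8*sqrt(2)))**2 = (-73 - 8*sqrt(2))**2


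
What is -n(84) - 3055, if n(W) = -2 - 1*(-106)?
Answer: -3159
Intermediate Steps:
n(W) = 104 (n(W) = -2 + 106 = 104)
-n(84) - 3055 = -1*104 - 3055 = -104 - 3055 = -3159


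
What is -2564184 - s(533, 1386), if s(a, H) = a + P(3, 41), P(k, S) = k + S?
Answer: -2564761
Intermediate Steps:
P(k, S) = S + k
s(a, H) = 44 + a (s(a, H) = a + (41 + 3) = a + 44 = 44 + a)
-2564184 - s(533, 1386) = -2564184 - (44 + 533) = -2564184 - 1*577 = -2564184 - 577 = -2564761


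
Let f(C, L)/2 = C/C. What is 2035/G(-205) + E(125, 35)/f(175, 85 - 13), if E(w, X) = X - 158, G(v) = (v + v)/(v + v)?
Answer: 3947/2 ≈ 1973.5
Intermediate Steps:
f(C, L) = 2 (f(C, L) = 2*(C/C) = 2*1 = 2)
G(v) = 1 (G(v) = (2*v)/((2*v)) = (2*v)*(1/(2*v)) = 1)
E(w, X) = -158 + X
2035/G(-205) + E(125, 35)/f(175, 85 - 13) = 2035/1 + (-158 + 35)/2 = 2035*1 - 123*½ = 2035 - 123/2 = 3947/2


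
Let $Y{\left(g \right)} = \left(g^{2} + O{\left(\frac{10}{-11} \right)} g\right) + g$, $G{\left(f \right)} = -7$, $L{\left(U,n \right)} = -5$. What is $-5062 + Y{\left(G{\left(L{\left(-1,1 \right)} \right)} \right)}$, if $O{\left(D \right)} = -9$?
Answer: $-4957$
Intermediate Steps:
$Y{\left(g \right)} = g^{2} - 8 g$ ($Y{\left(g \right)} = \left(g^{2} - 9 g\right) + g = g^{2} - 8 g$)
$-5062 + Y{\left(G{\left(L{\left(-1,1 \right)} \right)} \right)} = -5062 - 7 \left(-8 - 7\right) = -5062 - -105 = -5062 + 105 = -4957$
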